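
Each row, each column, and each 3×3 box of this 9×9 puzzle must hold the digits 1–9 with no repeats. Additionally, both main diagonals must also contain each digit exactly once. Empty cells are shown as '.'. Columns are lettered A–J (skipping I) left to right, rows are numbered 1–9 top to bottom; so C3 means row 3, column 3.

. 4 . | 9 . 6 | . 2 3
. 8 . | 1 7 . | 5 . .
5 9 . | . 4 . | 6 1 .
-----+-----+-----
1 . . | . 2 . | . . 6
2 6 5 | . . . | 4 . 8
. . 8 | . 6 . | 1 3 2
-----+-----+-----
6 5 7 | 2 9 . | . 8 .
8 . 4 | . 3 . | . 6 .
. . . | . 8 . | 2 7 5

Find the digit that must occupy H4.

A1 = 7 (sole candidate).
C1 = 1 (sole candidate).
E1 = 5 (sole candidate).
G1 = 8 (sole candidate).
A2 = 3 (sole candidate).
F2 = 2 (sole candidate).
C3 = 2 (sole candidate).
J3 = 7 (sole candidate).
E5 = 1 (sole candidate).
H5 = 9 (sole candidate).
B6 = 7 (sole candidate).
G7 = 3 (sole candidate).
B8 = 2 (sole candidate).
G8 = 9 (sole candidate).
J8 = 1 (sole candidate).
A9 = 9 (sole candidate).
C9 = 3 (sole candidate).
C2 = 6 (sole candidate).
H2 = 4 (sole candidate).
J2 = 9 (sole candidate).
B4 = 3 (sole candidate).
C4 = 9 (sole candidate).
D4 = 4 (sole candidate).
G4 = 7 (sole candidate).
H4 = 5: row 4 has {1,2,3,4,6,7,9}; col 8 has {1,2,3,4,6,7,8,9}; box has {1,2,3,4,6,7,8,9} → only 5 remains.

5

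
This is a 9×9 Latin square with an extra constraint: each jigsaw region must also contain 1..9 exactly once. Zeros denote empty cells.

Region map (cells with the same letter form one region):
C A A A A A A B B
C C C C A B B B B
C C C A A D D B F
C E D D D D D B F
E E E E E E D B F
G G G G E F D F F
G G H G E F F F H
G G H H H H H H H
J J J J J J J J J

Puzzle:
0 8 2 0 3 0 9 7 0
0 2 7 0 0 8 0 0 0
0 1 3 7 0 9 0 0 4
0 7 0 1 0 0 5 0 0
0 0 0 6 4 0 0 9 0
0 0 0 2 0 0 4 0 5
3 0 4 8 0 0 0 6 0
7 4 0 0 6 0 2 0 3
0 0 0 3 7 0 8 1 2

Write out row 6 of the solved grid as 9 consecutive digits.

row 3, column 5 = 5 (sole candidate).
row 3, column 7 = 6 (sole candidate).
row 3, column 8 = 2 (sole candidate).
row 4, column 3 = 8 (sole candidate).
row 4, column 5 = 2 (sole candidate).
row 4, column 6 = 3 (sole candidate).
row 4, column 8 = 4 (sole candidate).
row 4, column 9 = 9 (sole candidate).
row 5, column 7 = 7 (sole candidate).
row 7, column 7 = 1 (sole candidate).
row 7, column 9 = 7 (sole candidate).
row 1, column 4 = 4 (sole candidate).
row 2, column 5 = 1 (sole candidate).
row 2, column 7 = 3 (sole candidate).
row 2, column 8 = 5 (sole candidate).
row 2, column 9 = 6 (sole candidate).
row 3, column 1 = 8 (sole candidate).
row 4, column 1 = 6 (sole candidate).
row 5, column 9 = 8 (sole candidate).
row 6, column 6 = 7: row 6 has {2,4,5}; col 6 has {3,8,9}; region has {1,4,5,6,8,9} → only 7 remains.
row 6, column 8 = 3: row 6 has {2,4,5,7}; col 8 has {1,2,4,5,6,7,9}; region has {1,4,5,6,7,8,9} → only 3 remains.
row 7, column 5 = 9 (sole candidate).
row 7, column 6 = 2 (sole candidate).
row 8, column 8 = 8 (sole candidate).
row 1, column 1 = 5 (sole candidate).
row 1, column 6 = 6 (sole candidate).
row 1, column 9 = 1 (sole candidate).
row 2, column 4 = 9 (sole candidate).
row 6, column 5 = 8: row 6 has {2,3,4,5,7}; col 5 has {1,2,3,4,5,6,7,9}; region has {4,6,7,9} → only 8 remains.
row 7, column 2 = 5 (sole candidate).
row 8, column 4 = 5 (sole candidate).
row 8, column 6 = 1 (sole candidate).
row 2, column 1 = 4 (sole candidate).
row 5, column 2 = 3 (sole candidate).
row 5, column 6 = 5 (sole candidate).
row 8, column 3 = 9 (sole candidate).
row 9, column 1 = 9 (sole candidate).
row 9, column 2 = 6 (sole candidate).
row 9, column 3 = 5 (sole candidate).
row 9, column 6 = 4 (sole candidate).
row 5, column 3 = 1 (sole candidate).
row 6, column 1 = 1: row 6 has {2,3,4,5,7,8}; col 1 has {3,4,5,6,7,8,9}; region has {2,3,4,5,7,8} → only 1 remains.
row 6, column 2 = 9: row 6 has {1,2,3,4,5,7,8}; col 2 has {1,2,3,4,5,6,7,8}; region has {1,2,3,4,5,7,8} → only 9 remains.
row 6, column 3 = 6: row 6 has {1,2,3,4,5,7,8,9}; col 3 has {1,2,3,4,5,7,8,9}; region has {1,2,3,4,5,7,8,9} → only 6 remains.

196287435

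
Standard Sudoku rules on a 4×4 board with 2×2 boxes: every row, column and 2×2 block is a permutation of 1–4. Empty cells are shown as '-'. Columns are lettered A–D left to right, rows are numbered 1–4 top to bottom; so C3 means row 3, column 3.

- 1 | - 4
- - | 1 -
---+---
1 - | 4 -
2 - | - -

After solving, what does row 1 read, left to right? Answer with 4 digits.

A1 = 3: row 1 has {1,4}; col 1 has {1,2}; box has {1} → only 3 remains.
C1 = 2: row 1 has {1,3,4}; col 3 has {1,4}; box has {1,4} → only 2 remains.

3124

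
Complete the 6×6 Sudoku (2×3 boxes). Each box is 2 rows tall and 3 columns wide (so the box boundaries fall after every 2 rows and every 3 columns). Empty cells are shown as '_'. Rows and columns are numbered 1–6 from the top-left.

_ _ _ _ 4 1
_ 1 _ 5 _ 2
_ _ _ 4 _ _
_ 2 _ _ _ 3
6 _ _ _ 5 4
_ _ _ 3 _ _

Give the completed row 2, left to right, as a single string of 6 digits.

416532

r1c4 = 6 (sole candidate).
r2c5 = 3: row 2 has {1,2,5}; col 5 has {4,5}; box has {1,2,4,5,6} → only 3 remains.
r4c4 = 1 (sole candidate).
r4c5 = 6 (sole candidate).
r5c2 = 3 (sole candidate).
r5c4 = 2 (sole candidate).
r6c5 = 1 (sole candidate).
r6c6 = 6 (sole candidate).
r1c2 = 5 (sole candidate).
r2c1 = 4: row 2 has {1,2,3,5}; col 1 has {6}; box has {1,5} → only 4 remains.
r2c3 = 6: row 2 has {1,2,3,4,5}; col 3 has {}; box has {1,4,5} → only 6 remains.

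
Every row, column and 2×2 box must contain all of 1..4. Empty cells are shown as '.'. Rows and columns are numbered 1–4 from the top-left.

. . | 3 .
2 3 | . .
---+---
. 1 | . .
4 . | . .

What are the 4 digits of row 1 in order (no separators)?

R1C1 = 1: row 1 has {3}; col 1 has {2,4}; box has {2,3} → only 1 remains.
R1C2 = 4: row 1 has {1,3}; col 2 has {1,3}; box has {1,2,3} → only 4 remains.
R1C4 = 2: row 1 has {1,3,4}; col 4 has {}; box has {3} → only 2 remains.

1432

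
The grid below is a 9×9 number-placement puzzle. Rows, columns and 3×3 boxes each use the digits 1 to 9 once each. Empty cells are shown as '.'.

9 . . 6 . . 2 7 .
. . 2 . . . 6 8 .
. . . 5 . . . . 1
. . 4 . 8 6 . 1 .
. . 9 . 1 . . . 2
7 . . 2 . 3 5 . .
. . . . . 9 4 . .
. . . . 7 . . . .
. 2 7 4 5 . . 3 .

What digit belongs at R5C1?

R5C4 = 7: row 5 has {1,2,9}; col 4 has {2,4,5,6}; box has {1,2,3,6,8} → only 7 remains.
R4C4 = 9: row 4 has {1,4,6,8}; col 4 has {2,4,5,6,7}; box has {1,2,3,6,7,8} → only 9 remains.
R6C5 = 4: row 6 has {2,3,5,7}; col 5 has {1,5,7,8}; box has {1,2,3,6,7,8,9} → only 4 remains.
R1C5 = 3: row 1 has {2,6,7,9}; col 5 has {1,4,5,7,8}; box has {5,6} → only 3 remains.
R2C4 = 1: row 2 has {2,6,8}; col 4 has {2,4,5,6,7,9}; box has {3,5,6} → only 1 remains.
R2C5 = 9: row 2 has {1,2,6,8}; col 5 has {1,3,4,5,7,8}; box has {1,3,5,6} → only 9 remains.
R3C5 = 2: row 3 has {1,5}; col 5 has {1,3,4,5,7,8,9}; box has {1,3,5,6,9} → only 2 remains.
R5C6 = 5: row 5 has {1,2,7,9}; col 6 has {3,6,9}; box has {1,2,3,4,6,7,8,9} → only 5 remains.
R7C5 = 6: row 7 has {4,9}; col 5 has {1,2,3,4,5,7,8,9}; box has {4,5,7,9} → only 6 remains.
R4C1 = 2: in row 4, 2 can only go here (every other open cell in that row sees a 2).
R4C2 = 5: in row 4, 5 can only go here (every other open cell in that row sees a 5).
R5C8 = 4: in row 5, 4 can only go here (every other open cell in that row sees a 4).
R3C8 = 9: row 3 has {1,2,5}; col 8 has {1,3,4,7,8}; box has {1,2,6,7,8} → only 9 remains.
R6C8 = 6: row 6 has {2,3,4,5,7}; col 8 has {1,3,4,7,8,9}; box has {1,2,4,5} → only 6 remains.
R3C7 = 3: row 3 has {1,2,5,9}; col 7 has {2,4,5,6}; box has {1,2,6,7,8,9} → only 3 remains.
R4C7 = 7: row 4 has {1,2,4,5,6,8,9}; col 7 has {2,3,4,5,6}; box has {1,2,4,5,6} → only 7 remains.
R4C9 = 3: row 4 has {1,2,4,5,6,7,8,9}; col 9 has {1,2}; box has {1,2,4,5,6,7} → only 3 remains.
R5C7 = 8: row 5 has {1,2,4,5,7,9}; col 7 has {2,3,4,5,6,7}; box has {1,2,3,4,5,6,7} → only 8 remains.
R6C9 = 9: row 6 has {2,3,4,5,6,7}; col 9 has {1,2,3}; box has {1,2,3,4,5,6,7,8} → only 9 remains.
R7C8 = 2: in row 7, 2 can only go here (every other open cell in that row sees a 2).
R7C9 = 7: in row 7, 7 can only go here (every other open cell in that row sees a 7).
R8C8 = 5: row 8 has {7}; col 8 has {1,2,3,4,6,7,8,9}; box has {2,3,4,7} → only 5 remains.
R8C6 = 2: in row 8, 2 can only go here (every other open cell in that row sees a 2).
R9C7 = 9: in row 9, 9 can only go here (every other open cell in that row sees a 9).
R8C7 = 1: row 8 has {2,5,7}; col 7 has {2,3,4,5,6,7,8,9}; box has {2,3,4,5,7,9} → only 1 remains.
R8C2 = 9: in row 8, 9 can only go here (every other open cell in that row sees a 9).
R8C1 = 4: in row 8, 4 can only go here (every other open cell in that row sees a 4).
R9C6 = 1: in column 6, 1 can only go here (every other open cell in that column sees a 1).
R7C1 = 1: in column 1, 1 can only go here (every other open cell in that column sees a 1).
R7C3 = 5: in row 7, 5 can only go here (every other open cell in that row sees a 5).
R1C9 = 5: in row 1, 5 can only go here (every other open cell in that row sees a 5).
R2C9 = 4: row 2 has {1,2,6,8,9}; col 9 has {1,2,3,5,7,9}; box has {1,2,3,5,6,7,8,9} → only 4 remains.
R2C6 = 7: row 2 has {1,2,4,6,8,9}; col 6 has {1,2,3,5,6,9}; box has {1,2,3,5,6,9} → only 7 remains.
R2C2 = 3: row 2 has {1,2,4,6,7,8,9}; col 2 has {2,5,9}; box has {2,9} → only 3 remains.
R5C2 = 6: row 5 has {1,2,4,5,7,8,9}; col 2 has {2,3,5,9}; box has {2,4,5,7,9} → only 6 remains.
R7C2 = 8: row 7 has {1,2,4,5,6,7,9}; col 2 has {2,3,5,6,9}; box has {1,2,4,5,7,9} → only 8 remains.
R7C4 = 3: row 7 has {1,2,4,5,6,7,8,9}; col 4 has {1,2,4,5,6,7,9}; box has {1,2,4,5,6,7,9} → only 3 remains.
R8C4 = 8: row 8 has {1,2,4,5,7,9}; col 4 has {1,2,3,4,5,6,7,9}; box has {1,2,3,4,5,6,7,9} → only 8 remains.
R8C9 = 6: row 8 has {1,2,4,5,7,8,9}; col 9 has {1,2,3,4,5,7,9}; box has {1,2,3,4,5,7,9} → only 6 remains.
R9C1 = 6: row 9 has {1,2,3,4,5,7,9}; col 1 has {1,2,4,7,9}; box has {1,2,4,5,7,8,9} → only 6 remains.
R9C9 = 8: row 9 has {1,2,3,4,5,6,7,9}; col 9 has {1,2,3,4,5,6,7,9}; box has {1,2,3,4,5,6,7,9} → only 8 remains.
R2C1 = 5: row 2 has {1,2,3,4,6,7,8,9}; col 1 has {1,2,4,6,7,9}; box has {2,3,9} → only 5 remains.
R3C1 = 8: row 3 has {1,2,3,5,9}; col 1 has {1,2,4,5,6,7,9}; box has {2,3,5,9} → only 8 remains.
R3C3 = 6: row 3 has {1,2,3,5,8,9}; col 3 has {2,4,5,7,9}; box has {2,3,5,8,9} → only 6 remains.
R3C6 = 4: row 3 has {1,2,3,5,6,8,9}; col 6 has {1,2,3,5,6,7,9}; box has {1,2,3,5,6,7,9} → only 4 remains.
R5C1 = 3: row 5 has {1,2,4,5,6,7,8,9}; col 1 has {1,2,4,5,6,7,8,9}; box has {2,4,5,6,7,9} → only 3 remains.

3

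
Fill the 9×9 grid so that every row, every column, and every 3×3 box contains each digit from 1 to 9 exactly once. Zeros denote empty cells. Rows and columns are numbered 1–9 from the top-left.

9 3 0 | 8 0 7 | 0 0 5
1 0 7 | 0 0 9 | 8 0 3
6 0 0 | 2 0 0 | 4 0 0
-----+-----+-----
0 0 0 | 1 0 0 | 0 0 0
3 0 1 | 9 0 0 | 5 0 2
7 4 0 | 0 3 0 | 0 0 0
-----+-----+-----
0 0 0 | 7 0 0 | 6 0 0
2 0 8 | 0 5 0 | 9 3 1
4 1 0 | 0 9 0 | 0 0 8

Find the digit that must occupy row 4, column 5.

row 3, column 3 = 5: row 3 has {2,4,6}; col 3 has {1,7,8}; box has {1,3,6,7,9} → only 5 remains.
row 3, column 5 = 1: row 3 has {2,4,5,6}; col 5 has {3,5,9}; box has {2,7,8,9} → only 1 remains.
row 3, column 6 = 3: row 3 has {1,2,4,5,6}; col 6 has {7,9}; box has {1,2,7,8,9} → only 3 remains.
row 6, column 7 = 1: row 6 has {3,4,7}; col 7 has {4,5,6,8,9}; box has {2,5} → only 1 remains.
row 7, column 1 = 5: row 7 has {6,7}; col 1 has {1,2,3,4,6,7,9}; box has {1,2,4,8} → only 5 remains.
row 7, column 2 = 9: row 7 has {5,6,7}; col 2 has {1,3,4}; box has {1,2,4,5,8} → only 9 remains.
row 7, column 3 = 3: row 7 has {5,6,7,9}; col 3 has {1,5,7,8}; box has {1,2,4,5,8,9} → only 3 remains.
row 7, column 9 = 4: row 7 has {3,5,6,7,9}; col 9 has {1,2,3,5,8}; box has {1,3,6,8,9} → only 4 remains.
row 9, column 3 = 6: row 9 has {1,4,8,9}; col 3 has {1,3,5,7,8}; box has {1,2,3,4,5,8,9} → only 6 remains.
row 9, column 4 = 3: row 9 has {1,4,6,8,9}; col 4 has {1,2,7,8,9}; box has {5,7,9} → only 3 remains.
row 9, column 6 = 2: row 9 has {1,3,4,6,8,9}; col 6 has {3,7,9}; box has {3,5,7,9} → only 2 remains.
row 9, column 7 = 7: row 9 has {1,2,3,4,6,8,9}; col 7 has {1,4,5,6,8,9}; box has {1,3,4,6,8,9} → only 7 remains.
row 9, column 8 = 5: row 9 has {1,2,3,4,6,7,8,9}; col 8 has {3}; box has {1,3,4,6,7,8,9} → only 5 remains.
row 1, column 7 = 2: row 1 has {3,5,7,8,9}; col 7 has {1,4,5,6,7,8,9}; box has {3,4,5,8} → only 2 remains.
row 2, column 2 = 2: row 2 has {1,3,7,8,9}; col 2 has {1,3,4,9}; box has {1,3,5,6,7,9} → only 2 remains.
row 2, column 8 = 6: row 2 has {1,2,3,7,8,9}; col 8 has {3,5}; box has {2,3,4,5,8} → only 6 remains.
row 3, column 2 = 8: row 3 has {1,2,3,4,5,6}; col 2 has {1,2,3,4,9}; box has {1,2,3,5,6,7,9} → only 8 remains.
row 4, column 1 = 8: row 4 has {1}; col 1 has {1,2,3,4,5,6,7,9}; box has {1,3,4,7} → only 8 remains.
row 4, column 7 = 3: row 4 has {1,8}; col 7 has {1,2,4,5,6,7,8,9}; box has {1,2,5} → only 3 remains.
row 5, column 2 = 6: row 5 has {1,2,3,5,9}; col 2 has {1,2,3,4,8,9}; box has {1,3,4,7,8} → only 6 remains.
row 7, column 5 = 8: row 7 has {3,4,5,6,7,9}; col 5 has {1,3,5,9}; box has {2,3,5,7,9} → only 8 remains.
row 7, column 6 = 1: row 7 has {3,4,5,6,7,8,9}; col 6 has {2,3,7,9}; box has {2,3,5,7,8,9} → only 1 remains.
row 7, column 8 = 2: row 7 has {1,3,4,5,6,7,8,9}; col 8 has {3,5,6}; box has {1,3,4,5,6,7,8,9} → only 2 remains.
row 8, column 2 = 7: row 8 has {1,2,3,5,8,9}; col 2 has {1,2,3,4,6,8,9}; box has {1,2,3,4,5,6,8,9} → only 7 remains.
row 1, column 3 = 4: row 1 has {2,3,5,7,8,9}; col 3 has {1,3,5,6,7,8}; box has {1,2,3,5,6,7,8,9} → only 4 remains.
row 1, column 5 = 6: row 1 has {2,3,4,5,7,8,9}; col 5 has {1,3,5,8,9}; box has {1,2,3,7,8,9} → only 6 remains.
row 1, column 8 = 1: row 1 has {2,3,4,5,6,7,8,9}; col 8 has {2,3,5,6}; box has {2,3,4,5,6,8} → only 1 remains.
row 2, column 5 = 4: row 2 has {1,2,3,6,7,8,9}; col 5 has {1,3,5,6,8,9}; box has {1,2,3,6,7,8,9} → only 4 remains.
row 4, column 2 = 5: row 4 has {1,3,8}; col 2 has {1,2,3,4,6,7,8,9}; box has {1,3,4,6,7,8} → only 5 remains.
row 5, column 5 = 7: row 5 has {1,2,3,5,6,9}; col 5 has {1,3,4,5,6,8,9}; box has {1,3,9} → only 7 remains.
row 2, column 4 = 5: row 2 has {1,2,3,4,6,7,8,9}; col 4 has {1,2,3,7,8,9}; box has {1,2,3,4,6,7,8,9} → only 5 remains.
row 4, column 5 = 2: row 4 has {1,3,5,8}; col 5 has {1,3,4,5,6,7,8,9}; box has {1,3,7,9} → only 2 remains.

2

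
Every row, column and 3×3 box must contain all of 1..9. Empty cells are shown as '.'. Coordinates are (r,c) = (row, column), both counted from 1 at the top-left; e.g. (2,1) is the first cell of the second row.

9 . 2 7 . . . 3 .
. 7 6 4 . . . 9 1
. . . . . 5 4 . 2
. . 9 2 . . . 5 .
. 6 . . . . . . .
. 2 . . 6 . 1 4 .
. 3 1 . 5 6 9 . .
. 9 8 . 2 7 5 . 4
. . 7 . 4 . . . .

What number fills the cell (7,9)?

7

(2,7) = 8 (sole candidate).
(3,3) = 3 (sole candidate).
(6,3) = 5 (sole candidate).
(7,4) = 8 (sole candidate).
(7,9) = 7: row 7 has {1,3,5,6,8,9}; col 9 has {1,2,4}; box has {4,5,9} → only 7 remains.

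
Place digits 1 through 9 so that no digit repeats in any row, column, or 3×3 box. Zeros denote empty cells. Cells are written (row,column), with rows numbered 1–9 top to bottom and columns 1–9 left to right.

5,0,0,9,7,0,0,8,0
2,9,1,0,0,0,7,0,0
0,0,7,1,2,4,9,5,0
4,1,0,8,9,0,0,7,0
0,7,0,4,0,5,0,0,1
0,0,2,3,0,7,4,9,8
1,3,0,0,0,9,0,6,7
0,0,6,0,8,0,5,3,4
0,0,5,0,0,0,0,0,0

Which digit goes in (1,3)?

(2,8) = 4 (sole candidate).
(4,3) = 3 (sole candidate).
(5,5) = 6 (sole candidate).
(5,8) = 2 (sole candidate).
(6,1) = 6 (sole candidate).
(6,2) = 5 (sole candidate).
(6,5) = 1 (sole candidate).
(8,2) = 2 (sole candidate).
(8,4) = 7 (sole candidate).
(8,6) = 1 (sole candidate).
(9,8) = 1 (sole candidate).
(1,3) = 4: row 1 has {5,7,8,9}; col 3 has {1,2,3,5,6,7}; box has {1,2,5,7,9} → only 4 remains.

4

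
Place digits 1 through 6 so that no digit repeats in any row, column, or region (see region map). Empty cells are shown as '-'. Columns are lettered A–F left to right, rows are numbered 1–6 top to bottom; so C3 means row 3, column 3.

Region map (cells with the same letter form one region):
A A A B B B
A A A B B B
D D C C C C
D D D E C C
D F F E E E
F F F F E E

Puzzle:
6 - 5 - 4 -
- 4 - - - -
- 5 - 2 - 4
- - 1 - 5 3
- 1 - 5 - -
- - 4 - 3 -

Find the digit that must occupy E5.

2

A3 = 3 (sole candidate).
C3 = 6 (sole candidate).
E3 = 1 (sole candidate).
D6 = 6 (sole candidate).
D4 = 4 (sole candidate).
B6 = 2 (sole candidate).
F6 = 1 (sole candidate).
B1 = 3 (sole candidate).
D1 = 1 (sole candidate).
F1 = 2 (sole candidate).
C2 = 2 (sole candidate).
D2 = 3 (sole candidate).
E2 = 6 (sole candidate).
F2 = 5 (sole candidate).
A4 = 2 (sole candidate).
B4 = 6 (sole candidate).
A5 = 4 (sole candidate).
C5 = 3 (sole candidate).
E5 = 2: row 5 has {1,3,4,5}; col 5 has {1,3,4,5,6}; region has {1,3,4,5} → only 2 remains.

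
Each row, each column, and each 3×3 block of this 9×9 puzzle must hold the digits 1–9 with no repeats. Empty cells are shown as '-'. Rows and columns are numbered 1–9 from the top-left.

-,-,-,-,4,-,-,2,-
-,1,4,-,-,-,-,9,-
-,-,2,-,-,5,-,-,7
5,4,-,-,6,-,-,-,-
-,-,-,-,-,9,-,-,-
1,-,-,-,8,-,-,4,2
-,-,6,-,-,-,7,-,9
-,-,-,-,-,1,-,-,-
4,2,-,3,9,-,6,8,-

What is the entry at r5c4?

r9c6 = 7: row 9 has {2,3,4,6,8,9}; col 6 has {1,5,9}; box has {1,3,9} → only 7 remains.
r6c6 = 3: row 6 has {1,2,4,8}; col 6 has {1,5,7,9}; box has {6,8,9} → only 3 remains.
r4c6 = 2: row 4 has {4,5,6}; col 6 has {1,3,5,7,9}; box has {3,6,8,9} → only 2 remains.
r3c7 = 4: in row 3, 4 can only go here (every other open cell in that row sees a 4).
r5c1 = 2: in row 5, 2 can only go here (every other open cell in that row sees a 2).
r5c4 = 4: in row 5, 4 can only go here (every other open cell in that row sees a 4).

4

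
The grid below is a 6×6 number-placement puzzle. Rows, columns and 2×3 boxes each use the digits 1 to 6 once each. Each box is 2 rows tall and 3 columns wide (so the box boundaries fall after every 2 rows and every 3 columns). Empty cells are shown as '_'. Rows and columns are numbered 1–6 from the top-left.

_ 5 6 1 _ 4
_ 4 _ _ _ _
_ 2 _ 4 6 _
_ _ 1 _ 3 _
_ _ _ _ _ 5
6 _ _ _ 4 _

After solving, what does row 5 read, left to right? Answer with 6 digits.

row 1, column 5 = 2 (sole candidate).
row 2, column 5 = 5 (sole candidate).
row 3, column 6 = 1 (sole candidate).
row 4, column 2 = 6 (sole candidate).
row 4, column 6 = 2 (sole candidate).
row 5, column 5 = 1: row 5 has {5}; col 5 has {2,3,4,5,6}; box has {4,5} → only 1 remains.
row 6, column 6 = 3 (sole candidate).
row 1, column 1 = 3 (sole candidate).
row 2, column 3 = 2 (sole candidate).
row 2, column 6 = 6 (sole candidate).
row 3, column 1 = 5 (sole candidate).
row 3, column 3 = 3 (sole candidate).
row 4, column 1 = 4 (sole candidate).
row 4, column 4 = 5 (sole candidate).
row 5, column 1 = 2: row 5 has {1,5}; col 1 has {3,4,5,6}; box has {6} → only 2 remains.
row 5, column 2 = 3: row 5 has {1,2,5}; col 2 has {2,4,5,6}; box has {2,6} → only 3 remains.
row 5, column 3 = 4: row 5 has {1,2,3,5}; col 3 has {1,2,3,6}; box has {2,3,6} → only 4 remains.
row 5, column 4 = 6: row 5 has {1,2,3,4,5}; col 4 has {1,4,5}; box has {1,3,4,5} → only 6 remains.

234615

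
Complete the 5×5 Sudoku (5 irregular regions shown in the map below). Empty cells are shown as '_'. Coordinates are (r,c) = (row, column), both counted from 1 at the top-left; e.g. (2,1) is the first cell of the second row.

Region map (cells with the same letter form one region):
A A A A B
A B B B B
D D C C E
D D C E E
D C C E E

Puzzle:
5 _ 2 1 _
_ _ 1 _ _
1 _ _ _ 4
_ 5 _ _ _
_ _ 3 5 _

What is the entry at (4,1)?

(1,5) = 3 (sole candidate).
(3,3) = 5 (sole candidate).
(3,4) = 2 (sole candidate).
(4,3) = 4 (sole candidate).
(4,4) = 3 (sole candidate).
(5,2) = 1 (sole candidate).
(5,5) = 2 (sole candidate).
(1,2) = 4 (sole candidate).
(2,1) = 3 (sole candidate).
(2,2) = 2 (sole candidate).
(2,4) = 4 (sole candidate).
(2,5) = 5 (sole candidate).
(3,2) = 3 (sole candidate).
(4,1) = 2: row 4 has {3,4,5}; col 1 has {1,3,5}; region has {1,3,5} → only 2 remains.

2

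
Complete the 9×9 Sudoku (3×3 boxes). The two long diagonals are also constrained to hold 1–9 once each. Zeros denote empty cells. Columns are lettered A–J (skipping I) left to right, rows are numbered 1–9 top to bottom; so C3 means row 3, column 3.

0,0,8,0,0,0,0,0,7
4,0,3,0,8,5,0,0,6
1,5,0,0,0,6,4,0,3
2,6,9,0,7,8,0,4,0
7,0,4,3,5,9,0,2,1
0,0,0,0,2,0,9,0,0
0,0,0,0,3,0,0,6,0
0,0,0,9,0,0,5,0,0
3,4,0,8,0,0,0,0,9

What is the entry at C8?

A1 = 6 (sole candidate).
E3 = 9 (sole candidate).
H3 = 8 (sole candidate).
D4 = 1 (sole candidate).
G4 = 3 (sole candidate).
J4 = 5 (sole candidate).
B5 = 8 (sole candidate).
G5 = 6 (sole candidate).
A6 = 5 (sole candidate).
C6 = 1 (sole candidate).
D6 = 6 (sole candidate).
F6 = 4 (sole candidate).
H6 = 7 (sole candidate).
J6 = 8 (sole candidate).
C7 = 2 (sole candidate).
J7 = 4 (sole candidate).
A8 = 8 (sole candidate).
B8 = 1 (sole candidate).
H8 = 3 (sole candidate).
J8 = 2 (sole candidate).
H9 = 1 (sole candidate).
H2 = 9 (sole candidate).
C3 = 7 (sole candidate).
D3 = 2 (sole candidate).
B6 = 3 (sole candidate).
A7 = 9 (sole candidate).
B7 = 7 (sole candidate).
D7 = 5 (sole candidate).
F7 = 1 (sole candidate).
G7 = 8 (sole candidate).
C8 = 6: row 8 has {1,2,3,5,8,9}; col 3 has {1,2,3,4,7,8,9}; box has {1,2,3,4,7,8,9} → only 6 remains.

6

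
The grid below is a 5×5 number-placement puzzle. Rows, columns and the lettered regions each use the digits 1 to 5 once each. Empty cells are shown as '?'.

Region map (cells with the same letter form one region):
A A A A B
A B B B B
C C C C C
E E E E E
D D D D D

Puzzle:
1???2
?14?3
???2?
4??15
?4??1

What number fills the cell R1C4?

R2C4 = 5: row 2 has {1,3,4}; col 4 has {1,2}; region has {1,2,3,4} → only 5 remains.
R3C5 = 4: row 3 has {2}; col 5 has {1,2,3,5}; region has {2} → only 4 remains.
R5C4 = 3: row 5 has {1,4}; col 4 has {1,2,5}; region has {1,4} → only 3 remains.
R1C4 = 4: row 1 has {1,2}; col 4 has {1,2,3,5}; region has {1} → only 4 remains.

4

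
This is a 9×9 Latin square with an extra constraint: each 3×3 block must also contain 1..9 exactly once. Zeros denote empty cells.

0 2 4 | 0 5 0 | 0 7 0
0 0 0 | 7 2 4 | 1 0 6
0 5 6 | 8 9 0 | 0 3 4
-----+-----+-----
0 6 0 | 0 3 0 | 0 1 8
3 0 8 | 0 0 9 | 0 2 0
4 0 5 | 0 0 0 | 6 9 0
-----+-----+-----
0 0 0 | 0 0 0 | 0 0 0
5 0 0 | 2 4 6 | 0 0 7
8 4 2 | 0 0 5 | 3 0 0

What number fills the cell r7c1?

6

r1c9 = 9: row 1 has {2,4,5,7}; col 9 has {4,6,7,8}; box has {1,3,4,6,7} → only 9 remains.
r2c1 = 9: row 2 has {1,2,4,6,7}; col 1 has {3,4,5,8}; box has {2,4,5,6} → only 9 remains.
r2c3 = 3: row 2 has {1,2,4,6,7,9}; col 3 has {2,4,5,6,8}; box has {2,4,5,6,9} → only 3 remains.
r3c6 = 1: row 3 has {3,4,5,6,8,9}; col 6 has {4,5,6,9}; box has {2,4,5,7,8,9} → only 1 remains.
r3c7 = 2: row 3 has {1,3,4,5,6,8,9}; col 7 has {1,3,6}; box has {1,3,4,6,7,9} → only 2 remains.
r5c9 = 5: row 5 has {2,3,8,9}; col 9 has {4,6,7,8,9}; box has {1,2,6,8,9} → only 5 remains.
r6c4 = 1: row 6 has {4,5,6,9}; col 4 has {2,7,8}; box has {3,9} → only 1 remains.
r6c9 = 3: row 6 has {1,4,5,6,9}; col 9 has {4,5,6,7,8,9}; box has {1,2,5,6,8,9} → only 3 remains.
r8c8 = 8: row 8 has {2,4,5,6,7}; col 8 has {1,2,3,7,9}; box has {3,7} → only 8 remains.
r9c4 = 9: row 9 has {2,3,4,5,8}; col 4 has {1,2,7,8}; box has {2,4,5,6} → only 9 remains.
r9c8 = 6: row 9 has {2,3,4,5,8,9}; col 8 has {1,2,3,7,8,9}; box has {3,7,8} → only 6 remains.
r9c9 = 1: row 9 has {2,3,4,5,6,8,9}; col 9 has {3,4,5,6,7,8,9}; box has {3,6,7,8} → only 1 remains.
r1c1 = 1: row 1 has {2,4,5,7,9}; col 1 has {3,4,5,8,9}; box has {2,3,4,5,6,9} → only 1 remains.
r1c6 = 3: row 1 has {1,2,4,5,7,9}; col 6 has {1,4,5,6,9}; box has {1,2,4,5,7,8,9} → only 3 remains.
r1c7 = 8: row 1 has {1,2,3,4,5,7,9}; col 7 has {1,2,3,6}; box has {1,2,3,4,6,7,9} → only 8 remains.
r2c2 = 8: row 2 has {1,2,3,4,6,7,9}; col 2 has {2,4,5,6}; box has {1,2,3,4,5,6,9} → only 8 remains.
r2c8 = 5: row 2 has {1,2,3,4,6,7,8,9}; col 8 has {1,2,3,6,7,8,9}; box has {1,2,3,4,6,7,8,9} → only 5 remains.
r3c1 = 7: row 3 has {1,2,3,4,5,6,8,9}; col 1 has {1,3,4,5,8,9}; box has {1,2,3,4,5,6,8,9} → only 7 remains.
r4c1 = 2: row 4 has {1,3,6,8}; col 1 has {1,3,4,5,7,8,9}; box has {3,4,5,6,8} → only 2 remains.
r4c6 = 7: row 4 has {1,2,3,6,8}; col 6 has {1,3,4,5,6,9}; box has {1,3,9} → only 7 remains.
r4c7 = 4: row 4 has {1,2,3,6,7,8}; col 7 has {1,2,3,6,8}; box has {1,2,3,5,6,8,9} → only 4 remains.
r5c5 = 6: row 5 has {2,3,5,8,9}; col 5 has {2,3,4,5,9}; box has {1,3,7,9} → only 6 remains.
r5c7 = 7: row 5 has {2,3,5,6,8,9}; col 7 has {1,2,3,4,6,8}; box has {1,2,3,4,5,6,8,9} → only 7 remains.
r6c2 = 7: row 6 has {1,3,4,5,6,9}; col 2 has {2,4,5,6,8}; box has {2,3,4,5,6,8} → only 7 remains.
r6c5 = 8: row 6 has {1,3,4,5,6,7,9}; col 5 has {2,3,4,5,6,9}; box has {1,3,6,7,9} → only 8 remains.
r6c6 = 2: row 6 has {1,3,4,5,6,7,8,9}; col 6 has {1,3,4,5,6,7,9}; box has {1,3,6,7,8,9} → only 2 remains.
r7c1 = 6: row 7 has {}; col 1 has {1,2,3,4,5,7,8,9}; box has {2,4,5,8} → only 6 remains.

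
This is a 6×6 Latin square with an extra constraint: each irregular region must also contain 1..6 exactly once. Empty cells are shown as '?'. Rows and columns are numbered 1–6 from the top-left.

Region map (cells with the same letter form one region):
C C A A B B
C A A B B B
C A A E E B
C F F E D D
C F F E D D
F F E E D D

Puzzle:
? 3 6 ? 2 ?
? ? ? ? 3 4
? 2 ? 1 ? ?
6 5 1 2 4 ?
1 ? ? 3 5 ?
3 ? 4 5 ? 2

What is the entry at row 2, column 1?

2

row 1, column 4 = 4: row 1 has {2,3,6}; col 4 has {1,2,3,5}; region has {2,6} → only 4 remains.
row 2, column 2 = 1: row 2 has {3,4}; col 2 has {2,3,5}; region has {2,4,6} → only 1 remains.
row 2, column 3 = 5: row 2 has {1,3,4}; col 3 has {1,4,6}; region has {1,2,4,6} → only 5 remains.
row 2, column 4 = 6: row 2 has {1,3,4,5}; col 4 has {1,2,3,4,5}; region has {2,3,4} → only 6 remains.
row 3, column 3 = 3: row 3 has {1,2}; col 3 has {1,4,5,6}; region has {1,2,4,5,6} → only 3 remains.
row 3, column 5 = 6: row 3 has {1,2,3}; col 5 has {2,3,4,5}; region has {1,2,3,4,5} → only 6 remains.
row 3, column 6 = 5: row 3 has {1,2,3,6}; col 6 has {2,4}; region has {2,3,4,6} → only 5 remains.
row 4, column 6 = 3: row 4 has {1,2,4,5,6}; col 6 has {2,4,5}; region has {2,4,5} → only 3 remains.
row 5, column 3 = 2: row 5 has {1,3,5}; col 3 has {1,3,4,5,6}; region has {1,3,5} → only 2 remains.
row 5, column 6 = 6: row 5 has {1,2,3,5}; col 6 has {2,3,4,5}; region has {2,3,4,5} → only 6 remains.
row 6, column 2 = 6: row 6 has {2,3,4,5}; col 2 has {1,2,3,5}; region has {1,2,3,5} → only 6 remains.
row 6, column 5 = 1: row 6 has {2,3,4,5,6}; col 5 has {2,3,4,5,6}; region has {2,3,4,5,6} → only 1 remains.
row 1, column 1 = 5: row 1 has {2,3,4,6}; col 1 has {1,3,6}; region has {1,3,6} → only 5 remains.
row 1, column 6 = 1: row 1 has {2,3,4,5,6}; col 6 has {2,3,4,5,6}; region has {2,3,4,5,6} → only 1 remains.
row 2, column 1 = 2: row 2 has {1,3,4,5,6}; col 1 has {1,3,5,6}; region has {1,3,5,6} → only 2 remains.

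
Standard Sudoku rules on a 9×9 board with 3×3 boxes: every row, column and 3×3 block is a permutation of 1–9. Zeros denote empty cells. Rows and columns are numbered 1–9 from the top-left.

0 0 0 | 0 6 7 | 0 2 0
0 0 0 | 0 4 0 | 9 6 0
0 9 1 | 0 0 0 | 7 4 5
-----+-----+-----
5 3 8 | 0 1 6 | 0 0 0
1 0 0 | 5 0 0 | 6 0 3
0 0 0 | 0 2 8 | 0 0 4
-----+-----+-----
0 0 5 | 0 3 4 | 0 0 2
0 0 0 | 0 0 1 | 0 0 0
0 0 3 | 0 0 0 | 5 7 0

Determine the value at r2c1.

3

r1c3 = 4 (sole candidate).
r3c5 = 8 (sole candidate).
r4c7 = 2 (sole candidate).
r4c8 = 9 (sole candidate).
r4c9 = 7 (sole candidate).
r5c6 = 9 (sole candidate).
r5c8 = 8 (sole candidate).
r6c7 = 1 (sole candidate).
r6c8 = 5 (sole candidate).
r7c7 = 8 (sole candidate).
r7c8 = 1 (sole candidate).
r8c8 = 3 (sole candidate).
r9c5 = 9 (sole candidate).
r9c6 = 2 (sole candidate).
r9c9 = 6 (sole candidate).
r1c7 = 3 (sole candidate).
r3c6 = 3 (sole candidate).
r4c4 = 4 (sole candidate).
r5c5 = 7 (sole candidate).
r6c4 = 3 (sole candidate).
r8c5 = 5 (sole candidate).
r8c7 = 4 (sole candidate).
r8c9 = 9 (sole candidate).
r9c4 = 8 (sole candidate).
r1c1 = 8 (sole candidate).
r1c2 = 5 (sole candidate).
r1c9 = 1 (sole candidate).
r2c6 = 5 (sole candidate).
r2c9 = 8 (sole candidate).
r3c4 = 2 (sole candidate).
r5c3 = 2 (sole candidate).
r9c1 = 4 (sole candidate).
r9c2 = 1 (sole candidate).
r1c4 = 9 (sole candidate).
r2c3 = 7 (sole candidate).
r2c4 = 1 (sole candidate).
r3c1 = 6 (sole candidate).
r5c2 = 4 (sole candidate).
r8c3 = 6 (sole candidate).
r8c4 = 7 (sole candidate).
r2c2 = 2 (sole candidate).
r6c3 = 9 (sole candidate).
r7c2 = 7 (sole candidate).
r7c4 = 6 (sole candidate).
r8c1 = 2 (sole candidate).
r8c2 = 8 (sole candidate).
r2c1 = 3: row 2 has {1,2,4,5,6,7,8,9}; col 1 has {1,2,4,5,6,8}; box has {1,2,4,5,6,7,8,9} → only 3 remains.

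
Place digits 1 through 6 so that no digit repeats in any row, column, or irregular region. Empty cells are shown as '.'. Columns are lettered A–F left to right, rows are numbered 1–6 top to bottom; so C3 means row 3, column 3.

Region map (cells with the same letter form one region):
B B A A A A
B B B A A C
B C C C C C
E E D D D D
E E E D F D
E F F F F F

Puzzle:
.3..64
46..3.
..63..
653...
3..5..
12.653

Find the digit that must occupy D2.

2

B5 = 4: row 5 has {3,5}; col 2 has {2,3,5,6}; region has {1,3,5,6} → only 4 remains.
C5 = 2: row 5 has {3,4,5}; col 3 has {3,6}; region has {1,3,4,5,6} → only 2 remains.
E5 = 1: row 5 has {2,3,4,5}; col 5 has {3,5,6}; region has {2,3,5,6} → only 1 remains.
F5 = 6: row 5 has {1,2,3,4,5}; col 6 has {3,4}; region has {3,5} → only 6 remains.
C6 = 4: row 6 has {1,2,3,5,6}; col 3 has {2,3,6}; region has {1,2,3,5,6} → only 4 remains.
B3 = 1: row 3 has {3,6}; col 2 has {2,3,4,5,6}; region has {3,6} → only 1 remains.
E3 = 4: in row 3, 4 can only go here (every other open cell in that row sees a 4).
E4 = 2: row 4 has {3,5,6}; col 5 has {1,3,4,5,6}; region has {3,5,6} → only 2 remains.
F4 = 1: row 4 has {2,3,5,6}; col 6 has {3,4,6}; region has {2,3,5,6} → only 1 remains.
D4 = 4: row 4 has {1,2,3,5,6}; col 4 has {3,5,6}; region has {1,2,3,5,6} → only 4 remains.
C1 = 5: in region A, 5 can only go here (every other open cell in that region sees a 5).
A1 = 2: row 1 has {3,4,5,6}; col 1 has {1,3,4,6}; region has {3,4,6} → only 2 remains.
D1 = 1: row 1 has {2,3,4,5,6}; col 4 has {3,4,5,6}; region has {3,4,5,6} → only 1 remains.
C2 = 1: row 2 has {3,4,6}; col 3 has {2,3,4,5,6}; region has {2,3,4,6} → only 1 remains.
D2 = 2: row 2 has {1,3,4,6}; col 4 has {1,3,4,5,6}; region has {1,3,4,5,6} → only 2 remains.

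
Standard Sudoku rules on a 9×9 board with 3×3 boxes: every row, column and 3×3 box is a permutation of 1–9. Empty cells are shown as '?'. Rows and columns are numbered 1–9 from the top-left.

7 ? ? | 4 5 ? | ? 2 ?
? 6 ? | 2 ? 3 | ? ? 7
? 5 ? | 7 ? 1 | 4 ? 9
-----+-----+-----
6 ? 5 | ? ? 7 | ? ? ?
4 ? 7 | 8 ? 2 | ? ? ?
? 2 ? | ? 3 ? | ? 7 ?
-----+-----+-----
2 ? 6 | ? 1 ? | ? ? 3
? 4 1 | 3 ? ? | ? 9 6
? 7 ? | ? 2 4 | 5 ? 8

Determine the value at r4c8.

8

r1c9 = 1: row 1 has {2,4,5,7}; col 9 has {3,6,7,8,9}; box has {2,4,7,9} → only 1 remains.
r2c7 = 8: row 2 has {2,3,6,7}; col 7 has {4,5}; box has {1,2,4,7,9} → only 8 remains.
r2c8 = 5: row 2 has {2,3,6,7,8}; col 8 has {2,7,9}; box has {1,2,4,7,8,9} → only 5 remains.
r5c9 = 5: row 5 has {2,4,7,8}; col 9 has {1,3,6,7,8,9}; box has {7} → only 5 remains.
r6c9 = 4: row 6 has {2,3,7}; col 9 has {1,3,5,6,7,8,9}; box has {5,7} → only 4 remains.
r7c7 = 7: row 7 has {1,2,3,6}; col 7 has {4,5,8}; box has {3,5,6,8,9} → only 7 remains.
r7c8 = 4: row 7 has {1,2,3,6,7}; col 8 has {2,5,7,9}; box has {3,5,6,7,8,9} → only 4 remains.
r8c7 = 2: row 8 has {1,3,4,6,9}; col 7 has {4,5,7,8}; box has {3,4,5,6,7,8,9} → only 2 remains.
r9c8 = 1: row 9 has {2,4,5,7,8}; col 8 has {2,4,5,7,9}; box has {2,3,4,5,6,7,8,9} → only 1 remains.
r2c5 = 9: row 2 has {2,3,5,6,7,8}; col 5 has {1,2,3,5}; box has {1,2,3,4,5,7} → only 9 remains.
r4c5 = 4: row 4 has {5,6,7}; col 5 has {1,2,3,5,9}; box has {2,3,7,8} → only 4 remains.
r4c9 = 2: row 4 has {4,5,6,7}; col 9 has {1,3,4,5,6,7,8,9}; box has {4,5,7} → only 2 remains.
r5c5 = 6: row 5 has {2,4,5,7,8}; col 5 has {1,2,3,4,5,9}; box has {2,3,4,7,8} → only 6 remains.
r5c8 = 3: row 5 has {2,4,5,6,7,8}; col 8 has {1,2,4,5,7,9}; box has {2,4,5,7} → only 3 remains.
r2c1 = 1: row 2 has {2,3,5,6,7,8,9}; col 1 has {2,4,6,7}; box has {5,6,7} → only 1 remains.
r2c3 = 4: row 2 has {1,2,3,5,6,7,8,9}; col 3 has {1,5,6,7}; box has {1,5,6,7} → only 4 remains.
r3c5 = 8: row 3 has {1,4,5,7,9}; col 5 has {1,2,3,4,5,6,9}; box has {1,2,3,4,5,7,9} → only 8 remains.
r3c8 = 6: row 3 has {1,4,5,7,8,9}; col 8 has {1,2,3,4,5,7,9}; box has {1,2,4,5,7,8,9} → only 6 remains.
r4c8 = 8: row 4 has {2,4,5,6,7}; col 8 has {1,2,3,4,5,6,7,9}; box has {2,3,4,5,7} → only 8 remains.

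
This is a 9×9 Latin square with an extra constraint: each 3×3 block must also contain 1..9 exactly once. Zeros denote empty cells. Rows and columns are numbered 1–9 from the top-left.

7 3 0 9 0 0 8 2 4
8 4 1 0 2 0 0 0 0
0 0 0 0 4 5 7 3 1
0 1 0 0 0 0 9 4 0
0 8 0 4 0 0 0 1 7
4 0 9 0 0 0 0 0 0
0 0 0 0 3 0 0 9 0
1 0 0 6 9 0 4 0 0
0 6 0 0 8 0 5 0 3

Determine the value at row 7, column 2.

row 2, column 7 = 6: row 2 has {1,2,4,8}; col 7 has {4,5,7,8,9}; box has {1,2,3,4,7,8} → only 6 remains.
row 2, column 8 = 5: row 2 has {1,2,4,6,8}; col 8 has {1,2,3,4,9}; box has {1,2,3,4,6,7,8} → only 5 remains.
row 2, column 9 = 9: row 2 has {1,2,4,5,6,8}; col 9 has {1,3,4,7}; box has {1,2,3,4,5,6,7,8} → only 9 remains.
row 3, column 4 = 8: row 3 has {1,3,4,5,7}; col 4 has {4,6,9}; box has {2,4,5,9} → only 8 remains.
row 9, column 8 = 7: row 9 has {3,5,6,8}; col 8 has {1,2,3,4,5,9}; box has {3,4,5,9} → only 7 remains.
row 8, column 8 = 8: row 8 has {1,4,6,9}; col 8 has {1,2,3,4,5,7,9}; box has {3,4,5,7,9} → only 8 remains.
row 8, column 9 = 2: row 8 has {1,4,6,8,9}; col 9 has {1,3,4,7,9}; box has {3,4,5,7,8,9} → only 2 remains.
row 6, column 8 = 6: row 6 has {4,9}; col 8 has {1,2,3,4,5,7,8,9}; box has {1,4,7,9} → only 6 remains.
row 7, column 7 = 1: row 7 has {3,9}; col 7 has {4,5,6,7,8,9}; box has {2,3,4,5,7,8,9} → only 1 remains.
row 7, column 9 = 6: row 7 has {1,3,9}; col 9 has {1,2,3,4,7,9}; box has {1,2,3,4,5,7,8,9} → only 6 remains.
row 8, column 6 = 7: row 8 has {1,2,4,6,8,9}; col 6 has {5}; box has {3,6,8,9} → only 7 remains.
row 2, column 6 = 3: row 2 has {1,2,4,5,6,8,9}; col 6 has {5,7}; box has {2,4,5,8,9} → only 3 remains.
row 8, column 2 = 5: row 8 has {1,2,4,6,7,8,9}; col 2 has {1,3,4,6,8}; box has {1,6} → only 5 remains.
row 8, column 3 = 3: row 8 has {1,2,4,5,6,7,8,9}; col 3 has {1,9}; box has {1,5,6} → only 3 remains.
row 2, column 4 = 7: row 2 has {1,2,3,4,5,6,8,9}; col 4 has {4,6,8,9}; box has {2,3,4,5,8,9} → only 7 remains.
row 7, column 1 = 2: row 7 has {1,3,6,9}; col 1 has {1,4,7,8}; box has {1,3,5,6} → only 2 remains.
row 7, column 2 = 7: row 7 has {1,2,3,6,9}; col 2 has {1,3,4,5,6,8}; box has {1,2,3,5,6} → only 7 remains.

7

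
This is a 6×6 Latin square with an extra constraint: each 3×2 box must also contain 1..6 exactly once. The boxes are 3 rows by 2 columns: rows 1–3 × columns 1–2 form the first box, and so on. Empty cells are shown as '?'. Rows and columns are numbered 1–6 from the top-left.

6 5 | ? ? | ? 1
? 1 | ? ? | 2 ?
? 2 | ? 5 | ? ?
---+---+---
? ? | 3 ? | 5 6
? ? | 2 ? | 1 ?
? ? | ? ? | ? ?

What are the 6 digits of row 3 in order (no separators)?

321564

r1c3 = 4: row 1 has {1,5,6}; col 3 has {2,3}; box has {5} → only 4 remains.
r1c5 = 3: row 1 has {1,4,5,6}; col 5 has {1,2,5}; box has {1,2} → only 3 remains.
r2c3 = 6: row 2 has {1,2}; col 3 has {2,3,4}; box has {4,5} → only 6 remains.
r2c4 = 3: row 2 has {1,2,6}; col 4 has {5}; box has {4,5,6} → only 3 remains.
r3c3 = 1: row 3 has {2,5}; col 3 has {2,3,4,6}; box has {3,4,5,6} → only 1 remains.
r3c6 = 4: row 3 has {1,2,5}; col 6 has {1,6}; box has {1,2,3} → only 4 remains.
r4c2 = 4: row 4 has {3,5,6}; col 2 has {1,2,5}; box has {} → only 4 remains.
r4c4 = 1: row 4 has {3,4,5,6}; col 4 has {3,5}; box has {2,3} → only 1 remains.
r5c6 = 3: row 5 has {1,2}; col 6 has {1,4,6}; box has {1,5,6} → only 3 remains.
r6c3 = 5: row 6 has {}; col 3 has {1,2,3,4,6}; box has {1,2,3} → only 5 remains.
r6c5 = 4: row 6 has {5}; col 5 has {1,2,3,5}; box has {1,3,5,6} → only 4 remains.
r6c6 = 2: row 6 has {4,5}; col 6 has {1,3,4,6}; box has {1,3,4,5,6} → only 2 remains.
r1c4 = 2: row 1 has {1,3,4,5,6}; col 4 has {1,3,5}; box has {1,3,4,5,6} → only 2 remains.
r2c1 = 4: row 2 has {1,2,3,6}; col 1 has {6}; box has {1,2,5,6} → only 4 remains.
r2c6 = 5: row 2 has {1,2,3,4,6}; col 6 has {1,2,3,4,6}; box has {1,2,3,4} → only 5 remains.
r3c1 = 3: row 3 has {1,2,4,5}; col 1 has {4,6}; box has {1,2,4,5,6} → only 3 remains.
r3c5 = 6: row 3 has {1,2,3,4,5}; col 5 has {1,2,3,4,5}; box has {1,2,3,4,5} → only 6 remains.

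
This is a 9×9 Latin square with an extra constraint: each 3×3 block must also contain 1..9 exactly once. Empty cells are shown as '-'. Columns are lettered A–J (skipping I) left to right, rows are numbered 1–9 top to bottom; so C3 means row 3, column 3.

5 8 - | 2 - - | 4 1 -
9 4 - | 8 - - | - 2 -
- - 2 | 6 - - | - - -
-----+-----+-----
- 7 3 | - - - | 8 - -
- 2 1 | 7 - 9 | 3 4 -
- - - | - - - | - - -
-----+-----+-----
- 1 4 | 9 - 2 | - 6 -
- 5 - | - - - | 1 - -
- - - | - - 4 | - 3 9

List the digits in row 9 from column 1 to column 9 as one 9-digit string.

B3 = 3: row 3 has {2,6}; col 2 has {1,2,4,5,7,8}; box has {2,4,5,8,9} → only 3 remains.
D8 = 3: row 8 has {1,5}; col 4 has {2,6,7,8,9}; box has {2,4,9} → only 3 remains.
B9 = 6: row 9 has {3,4,9}; col 2 has {1,2,3,4,5,7,8}; box has {1,4,5} → only 6 remains.
B6 = 9: row 6 has {}; col 2 has {1,2,3,4,5,6,7,8}; box has {1,2,3,7} → only 9 remains.
E1 = 9: in row 1, 9 can only go here (every other open cell in that row sees a 9).
E3 = 4: in row 3, 4 can only go here (every other open cell in that row sees a 4).
H4 = 9: in row 4, 9 can only go here (every other open cell in that row sees a 9).
G3 = 9: in row 3, 9 can only go here (every other open cell in that row sees a 9).
A7 = 3: in row 7, 3 can only go here (every other open cell in that row sees a 3).
J8 = 4: in row 8, 4 can only go here (every other open cell in that row sees a 4).
C8 = 9: in row 8, 9 can only go here (every other open cell in that row sees a 9).
A8 = 2: in row 8, 2 can only go here (every other open cell in that row sees a 2).
G9 = 2: in row 9, 2 can only go here (every other open cell in that row sees a 2).
A3 = 1: in column 1, 1 can only go here (every other open cell in that column sees a 1).
A9 = 7: in column 1, 7 can only go here (every other open cell in that column sees a 7).
C9 = 8: row 9 has {2,3,4,6,7,9}; col 3 has {1,2,3,4,9}; box has {1,2,3,4,5,6,7,9} → only 8 remains.
C6 = 5: in column 3, 5 can only go here (every other open cell in that column sees a 5).
H6 = 7: row 6 has {5,9}; col 8 has {1,2,3,4,6,9}; box has {3,4,8,9} → only 7 remains.
H8 = 8: row 8 has {1,2,3,4,5,9}; col 8 has {1,2,3,4,6,7,9}; box has {1,2,3,4,6,9} → only 8 remains.
H3 = 5: row 3 has {1,2,3,4,6,9}; col 8 has {1,2,3,4,6,7,8,9}; box has {1,2,4,9} → only 5 remains.
G6 = 6: row 6 has {5,7,9}; col 7 has {1,2,3,4,8,9}; box has {3,4,7,8,9} → only 6 remains.
G2 = 7: row 2 has {2,4,8,9}; col 7 has {1,2,3,4,6,8,9}; box has {1,2,4,5,9} → only 7 remains.
F3 = 7: row 3 has {1,2,3,4,5,6,9}; col 6 has {2,4,9}; box has {2,4,6,8,9} → only 7 remains.
J3 = 8: row 3 has {1,2,3,4,5,6,7,9}; col 9 has {4,9}; box has {1,2,4,5,7,9} → only 8 remains.
J5 = 5: row 5 has {1,2,3,4,7,9}; col 9 has {4,8,9}; box has {3,4,6,7,8,9} → only 5 remains.
G7 = 5: row 7 has {1,2,3,4,6,9}; col 7 has {1,2,3,4,6,7,8,9}; box has {1,2,3,4,6,8,9} → only 5 remains.
J7 = 7: row 7 has {1,2,3,4,5,6,9}; col 9 has {4,5,8,9}; box has {1,2,3,4,5,6,8,9} → only 7 remains.
F8 = 6: row 8 has {1,2,3,4,5,8,9}; col 6 has {2,4,7,9}; box has {2,3,4,9} → only 6 remains.
F1 = 3: row 1 has {1,2,4,5,8,9}; col 6 has {2,4,6,7,9}; box has {2,4,6,7,8,9} → only 3 remains.
J1 = 6: row 1 has {1,2,3,4,5,8,9}; col 9 has {4,5,7,8,9}; box has {1,2,4,5,7,8,9} → only 6 remains.
C2 = 6: row 2 has {2,4,7,8,9}; col 3 has {1,2,3,4,5,8,9}; box has {1,2,3,4,5,8,9} → only 6 remains.
J2 = 3: row 2 has {2,4,6,7,8,9}; col 9 has {4,5,6,7,8,9}; box has {1,2,4,5,6,7,8,9} → only 3 remains.
E7 = 8: row 7 has {1,2,3,4,5,6,7,9}; col 5 has {4,9}; box has {2,3,4,6,9} → only 8 remains.
E8 = 7: row 8 has {1,2,3,4,5,6,8,9}; col 5 has {4,8,9}; box has {2,3,4,6,8,9} → only 7 remains.
C1 = 7: row 1 has {1,2,3,4,5,6,8,9}; col 3 has {1,2,3,4,5,6,8,9}; box has {1,2,3,4,5,6,8,9} → only 7 remains.
E5 = 6: row 5 has {1,2,3,4,5,7,9}; col 5 has {4,7,8,9}; box has {7,9} → only 6 remains.
A5 = 8: row 5 has {1,2,3,4,5,6,7,9}; col 1 has {1,2,3,5,7,9}; box has {1,2,3,5,7,9} → only 8 remains.
A6 = 4: row 6 has {5,6,7,9}; col 1 has {1,2,3,5,7,8,9}; box has {1,2,3,5,7,8,9} → only 4 remains.
D6 = 1: row 6 has {4,5,6,7,9}; col 4 has {2,3,6,7,8,9}; box has {6,7,9} → only 1 remains.
F6 = 8: row 6 has {1,4,5,6,7,9}; col 6 has {2,3,4,6,7,9}; box has {1,6,7,9} → only 8 remains.
J6 = 2: row 6 has {1,4,5,6,7,8,9}; col 9 has {3,4,5,6,7,8,9}; box has {3,4,5,6,7,8,9} → only 2 remains.
D9 = 5: row 9 has {2,3,4,6,7,8,9}; col 4 has {1,2,3,6,7,8,9}; box has {2,3,4,6,7,8,9} → only 5 remains.
E9 = 1: row 9 has {2,3,4,5,6,7,8,9}; col 5 has {4,6,7,8,9}; box has {2,3,4,5,6,7,8,9} → only 1 remains.

768514239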